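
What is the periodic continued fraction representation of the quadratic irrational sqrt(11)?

Write x_i = (sqrt(11) + m_i)/d_i with (m_0, d_0) = (0, 1). a_0 = floor(sqrt(11)) = 3, since 3^2 = 9 <= 11 < 16 = 4^2.
Iterate m_{i+1} = d_i*a_i - m_i, d_{i+1} = (11 - m_{i+1}^2)/d_i, a_{i+1} = floor((a_0 + m_{i+1})/d_{i+1}):
  m_1 = 1*3 - 0 = 3, d_1 = (11 - 3^2)/1 = 2/1 = 2, a_1 = floor((3 + 3)/2) = 3.
  m_2 = 2*3 - 3 = 3, d_2 = (11 - 3^2)/2 = 2/2 = 1, a_2 = floor((3 + 3)/1) = 6.
  m_3 = 1*6 - 3 = 3, d_3 = (11 - 3^2)/1 = 2/1 = 2: (m_3, d_3) = (m_1, d_1) = (3, 2), so from here the quotients repeat a_1, a_2; the period length is 2.
Hence the expansion of sqrt(11) is a_0 = 3 followed by the repeating block 3, 6 (period 2).

[3; (3, 6)]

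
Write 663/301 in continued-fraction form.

[2; 4, 1, 14, 4]

Run the Euclidean algorithm on 663 and 301; the successive quotients are the partial quotients a_0, a_1, ... (each step inverts the fractional part left over by the previous one):
  663 = 2*301 + 61, so a_0 = 2.
  301 = 4*61 + 57, so a_1 = 4.
  61 = 1*57 + 4, so a_2 = 1.
  57 = 14*4 + 1, so a_3 = 14.
  4 = 4*1 + 0, so a_4 = 4.
The remainder reaches 0 after 5 divisions, so the expansion has 5 partial quotients, read off in order.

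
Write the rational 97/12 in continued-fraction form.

[8; 12]

Run the Euclidean algorithm on 97 and 12; the successive quotients are the partial quotients a_0, a_1, ... (each step inverts the fractional part left over by the previous one):
  97 = 8*12 + 1, so a_0 = 8.
  12 = 12*1 + 0, so a_1 = 12.
The remainder reaches 0 after 2 divisions, so the expansion has 2 partial quotients, read off in order.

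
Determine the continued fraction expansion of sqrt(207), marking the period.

Write x_i = (sqrt(207) + m_i)/d_i with (m_0, d_0) = (0, 1). a_0 = floor(sqrt(207)) = 14, since 14^2 = 196 <= 207 < 225 = 15^2.
Iterate m_{i+1} = d_i*a_i - m_i, d_{i+1} = (207 - m_{i+1}^2)/d_i, a_{i+1} = floor((a_0 + m_{i+1})/d_{i+1}):
  m_1 = 1*14 - 0 = 14, d_1 = (207 - 14^2)/1 = 11/1 = 11, a_1 = floor((14 + 14)/11) = 2.
  m_2 = 11*2 - 14 = 8, d_2 = (207 - 8^2)/11 = 143/11 = 13, a_2 = floor((14 + 8)/13) = 1.
  m_3 = 13*1 - 8 = 5, d_3 = (207 - 5^2)/13 = 182/13 = 14, a_3 = floor((14 + 5)/14) = 1.
  m_4 = 14*1 - 5 = 9, d_4 = (207 - 9^2)/14 = 126/14 = 9, a_4 = floor((14 + 9)/9) = 2.
  m_5 = 9*2 - 9 = 9, d_5 = (207 - 9^2)/9 = 126/9 = 14, a_5 = floor((14 + 9)/14) = 1.
  m_6 = 14*1 - 9 = 5, d_6 = (207 - 5^2)/14 = 182/14 = 13, a_6 = floor((14 + 5)/13) = 1.
  m_7 = 13*1 - 5 = 8, d_7 = (207 - 8^2)/13 = 143/13 = 11, a_7 = floor((14 + 8)/11) = 2.
  m_8 = 11*2 - 8 = 14, d_8 = (207 - 14^2)/11 = 11/11 = 1, a_8 = floor((14 + 14)/1) = 28.
  m_9 = 1*28 - 14 = 14, d_9 = (207 - 14^2)/1 = 11/1 = 11: (m_9, d_9) = (m_1, d_1) = (14, 11), so from here the quotients repeat a_1, ..., a_8; the period length is 8.
Hence the expansion of sqrt(207) is a_0 = 14 followed by the repeating block 2, 1, 1, 2, 1, 1, 2, 28 (period 8).

[14; (2, 1, 1, 2, 1, 1, 2, 28)]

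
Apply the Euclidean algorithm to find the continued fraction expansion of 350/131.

Run the Euclidean algorithm on 350 and 131; the successive quotients are the partial quotients a_0, a_1, ... (each step inverts the fractional part left over by the previous one):
  350 = 2*131 + 88, so a_0 = 2.
  131 = 1*88 + 43, so a_1 = 1.
  88 = 2*43 + 2, so a_2 = 2.
  43 = 21*2 + 1, so a_3 = 21.
  2 = 2*1 + 0, so a_4 = 2.
The remainder reaches 0 after 5 divisions, so the expansion has 5 partial quotients, read off in order.

[2; 1, 2, 21, 2]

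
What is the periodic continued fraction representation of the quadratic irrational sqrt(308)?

Write x_i = (sqrt(308) + m_i)/d_i with (m_0, d_0) = (0, 1). a_0 = floor(sqrt(308)) = 17, since 17^2 = 289 <= 308 < 324 = 18^2.
Iterate m_{i+1} = d_i*a_i - m_i, d_{i+1} = (308 - m_{i+1}^2)/d_i, a_{i+1} = floor((a_0 + m_{i+1})/d_{i+1}):
  m_1 = 1*17 - 0 = 17, d_1 = (308 - 17^2)/1 = 19/1 = 19, a_1 = floor((17 + 17)/19) = 1.
  m_2 = 19*1 - 17 = 2, d_2 = (308 - 2^2)/19 = 304/19 = 16, a_2 = floor((17 + 2)/16) = 1.
  m_3 = 16*1 - 2 = 14, d_3 = (308 - 14^2)/16 = 112/16 = 7, a_3 = floor((17 + 14)/7) = 4.
  m_4 = 7*4 - 14 = 14, d_4 = (308 - 14^2)/7 = 112/7 = 16, a_4 = floor((17 + 14)/16) = 1.
  m_5 = 16*1 - 14 = 2, d_5 = (308 - 2^2)/16 = 304/16 = 19, a_5 = floor((17 + 2)/19) = 1.
  m_6 = 19*1 - 2 = 17, d_6 = (308 - 17^2)/19 = 19/19 = 1, a_6 = floor((17 + 17)/1) = 34.
  m_7 = 1*34 - 17 = 17, d_7 = (308 - 17^2)/1 = 19/1 = 19: (m_7, d_7) = (m_1, d_1) = (17, 19), so from here the quotients repeat a_1, ..., a_6; the period length is 6.
Hence the expansion of sqrt(308) is a_0 = 17 followed by the repeating block 1, 1, 4, 1, 1, 34 (period 6).

[17; (1, 1, 4, 1, 1, 34)]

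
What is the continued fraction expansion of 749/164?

Run the Euclidean algorithm on 749 and 164; the successive quotients are the partial quotients a_0, a_1, ... (each step inverts the fractional part left over by the previous one):
  749 = 4*164 + 93, so a_0 = 4.
  164 = 1*93 + 71, so a_1 = 1.
  93 = 1*71 + 22, so a_2 = 1.
  71 = 3*22 + 5, so a_3 = 3.
  22 = 4*5 + 2, so a_4 = 4.
  5 = 2*2 + 1, so a_5 = 2.
  2 = 2*1 + 0, so a_6 = 2.
The remainder reaches 0 after 7 divisions, so the expansion has 7 partial quotients, read off in order.

[4; 1, 1, 3, 4, 2, 2]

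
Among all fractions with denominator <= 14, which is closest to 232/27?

43/5

Expand x = 232/27 as a continued fraction with the Euclidean algorithm:
  232 = 8*27 + 16, so a_0 = 8.
  27 = 1*16 + 11, so a_1 = 1.
  16 = 1*11 + 5, so a_2 = 1.
  11 = 2*5 + 1, so a_3 = 2.
  5 = 5*1 + 0, so a_4 = 5.
so x = [8; 1, 1, 2, 5].
Convergents (p_i = a_i*p_{i-1} + p_{i-2}, q_i = a_i*q_{i-1} + q_{i-2} with p_{-2}=0, p_{-1}=1, q_{-2}=1, q_{-1}=0), until the denominator exceeds 14:
  i=0: a_0=8, p_0 = 8*1 + 0 = 8, q_0 = 8*0 + 1 = 1.
  i=1: a_1=1, p_1 = 1*8 + 1 = 9, q_1 = 1*1 + 0 = 1.
  i=2: a_2=1, p_2 = 1*9 + 8 = 17, q_2 = 1*1 + 1 = 2.
  i=3: a_3=2, p_3 = 2*17 + 9 = 43, q_3 = 2*2 + 1 = 5.
  i=4: a_4=5, p_4 = 5*43 + 17 = 232, q_4 = 5*5 + 2 = 27.
q_4 = 27 > 14, so the last convergent with denominator <= 14 is p_3/q_3 = 43/5.
The closest fraction with denominator <= 14 is either p_3/q_3 or the intermediate fraction (k*p_3 + p_2)/(k*q_3 + q_2) with the largest k >= 1 whose denominator stays <= 14; these approach x as k grows, and every other convergent or intermediate fraction in range is farther away.
Largest k: floor((14 - q_2)/q_3) = floor((14 - 2)/5) = 2.
That gives (2*43 + 17)/(2*5 + 2) = 103/12.
Compare the errors: |x - 43/5| = |232*5 - 43*27|/(27*5) = 1/135, and |x - 103/12| = |232*12 - 103*27|/(27*12) = 3/324.
Cross-multiplying, 1*324 = 324 < 405 = 3*135, so 1/135 is smaller: the convergent 43/5 is closer to x than 103/12.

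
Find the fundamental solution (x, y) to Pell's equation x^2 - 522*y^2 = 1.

First expand sqrt(522) as a continued fraction. With x_i = (sqrt(522) + m_i)/d_i and (m_0, d_0) = (0, 1): a_0 = floor(sqrt(522)) = 22, since 22^2 = 484 <= 522 < 529 = 23^2.
Iterate m_{i+1} = d_i*a_i - m_i, d_{i+1} = (522 - m_{i+1}^2)/d_i, a_{i+1} = floor((a_0 + m_{i+1})/d_{i+1}):
  m_1 = 1*22 - 0 = 22, d_1 = (522 - 22^2)/1 = 38/1 = 38, a_1 = floor((22 + 22)/38) = 1.
  m_2 = 38*1 - 22 = 16, d_2 = (522 - 16^2)/38 = 266/38 = 7, a_2 = floor((22 + 16)/7) = 5.
  m_3 = 7*5 - 16 = 19, d_3 = (522 - 19^2)/7 = 161/7 = 23, a_3 = floor((22 + 19)/23) = 1.
  m_4 = 23*1 - 19 = 4, d_4 = (522 - 4^2)/23 = 506/23 = 22, a_4 = floor((22 + 4)/22) = 1.
  m_5 = 22*1 - 4 = 18, d_5 = (522 - 18^2)/22 = 198/22 = 9, a_5 = floor((22 + 18)/9) = 4.
  m_6 = 9*4 - 18 = 18, d_6 = (522 - 18^2)/9 = 198/9 = 22, a_6 = floor((22 + 18)/22) = 1.
  m_7 = 22*1 - 18 = 4, d_7 = (522 - 4^2)/22 = 506/22 = 23, a_7 = floor((22 + 4)/23) = 1.
  m_8 = 23*1 - 4 = 19, d_8 = (522 - 19^2)/23 = 161/23 = 7, a_8 = floor((22 + 19)/7) = 5.
  m_9 = 7*5 - 19 = 16, d_9 = (522 - 16^2)/7 = 266/7 = 38, a_9 = floor((22 + 16)/38) = 1.
  m_10 = 38*1 - 16 = 22, d_10 = (522 - 22^2)/38 = 38/38 = 1, a_10 = floor((22 + 22)/1) = 44.
  m_11 = 1*44 - 22 = 22, d_11 = (522 - 22^2)/1 = 38/1 = 38: (m_11, d_11) = (m_1, d_1) = (22, 38), so from here the quotients repeat a_1, ..., a_10; the period length is 10.
So sqrt(522) = [22; (1, 5, 1, 1, 4, 1, 1, 5, 1, 44)] with period length k = 10.
k is even, so the fundamental solution of x^2 - 522y^2 = 1 is (p_{k-1}, q_{k-1}) = (p_9, q_9); compute convergents through index 9.
Convergents (p_i = a_i*p_{i-1} + p_{i-2}, q_i = a_i*q_{i-1} + q_{i-2} with p_{-2}=0, p_{-1}=1, q_{-2}=1, q_{-1}=0):
  i=0: a_0=22, p_0 = 22*1 + 0 = 22, q_0 = 22*0 + 1 = 1.
  i=1: a_1=1, p_1 = 1*22 + 1 = 23, q_1 = 1*1 + 0 = 1.
  i=2: a_2=5, p_2 = 5*23 + 22 = 137, q_2 = 5*1 + 1 = 6.
  i=3: a_3=1, p_3 = 1*137 + 23 = 160, q_3 = 1*6 + 1 = 7.
  i=4: a_4=1, p_4 = 1*160 + 137 = 297, q_4 = 1*7 + 6 = 13.
  i=5: a_5=4, p_5 = 4*297 + 160 = 1348, q_5 = 4*13 + 7 = 59.
  i=6: a_6=1, p_6 = 1*1348 + 297 = 1645, q_6 = 1*59 + 13 = 72.
  i=7: a_7=1, p_7 = 1*1645 + 1348 = 2993, q_7 = 1*72 + 59 = 131.
  i=8: a_8=5, p_8 = 5*2993 + 1645 = 16610, q_8 = 5*131 + 72 = 727.
  i=9: a_9=1, p_9 = 1*16610 + 2993 = 19603, q_9 = 1*727 + 131 = 858.
Check: 19603^2 - 522*858^2 = 384277609 - 384277608 = 1, so (x, y) = (19603, 858) solves the equation, and by the theorem it is the least positive solution.

(x, y) = (19603, 858)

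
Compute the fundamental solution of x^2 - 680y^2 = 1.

(x, y) = (339, 13)

First expand sqrt(680) as a continued fraction. With x_i = (sqrt(680) + m_i)/d_i and (m_0, d_0) = (0, 1): a_0 = floor(sqrt(680)) = 26, since 26^2 = 676 <= 680 < 729 = 27^2.
Iterate m_{i+1} = d_i*a_i - m_i, d_{i+1} = (680 - m_{i+1}^2)/d_i, a_{i+1} = floor((a_0 + m_{i+1})/d_{i+1}):
  m_1 = 1*26 - 0 = 26, d_1 = (680 - 26^2)/1 = 4/1 = 4, a_1 = floor((26 + 26)/4) = 13.
  m_2 = 4*13 - 26 = 26, d_2 = (680 - 26^2)/4 = 4/4 = 1, a_2 = floor((26 + 26)/1) = 52.
  m_3 = 1*52 - 26 = 26, d_3 = (680 - 26^2)/1 = 4/1 = 4: (m_3, d_3) = (m_1, d_1) = (26, 4), so from here the quotients repeat a_1, a_2; the period length is 2.
So sqrt(680) = [26; (13, 52)] with period length k = 2.
k is even, so the fundamental solution of x^2 - 680y^2 = 1 is (p_{k-1}, q_{k-1}) = (p_1, q_1); compute convergents through index 1.
Convergents (p_i = a_i*p_{i-1} + p_{i-2}, q_i = a_i*q_{i-1} + q_{i-2} with p_{-2}=0, p_{-1}=1, q_{-2}=1, q_{-1}=0):
  i=0: a_0=26, p_0 = 26*1 + 0 = 26, q_0 = 26*0 + 1 = 1.
  i=1: a_1=13, p_1 = 13*26 + 1 = 339, q_1 = 13*1 + 0 = 13.
Check: 339^2 - 680*13^2 = 114921 - 114920 = 1, so (x, y) = (339, 13) solves the equation, and by the theorem it is the least positive solution.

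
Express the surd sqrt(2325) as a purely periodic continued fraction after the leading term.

Write x_i = (sqrt(2325) + m_i)/d_i with (m_0, d_0) = (0, 1). a_0 = floor(sqrt(2325)) = 48, since 48^2 = 2304 <= 2325 < 2401 = 49^2.
Iterate m_{i+1} = d_i*a_i - m_i, d_{i+1} = (2325 - m_{i+1}^2)/d_i, a_{i+1} = floor((a_0 + m_{i+1})/d_{i+1}):
  m_1 = 1*48 - 0 = 48, d_1 = (2325 - 48^2)/1 = 21/1 = 21, a_1 = floor((48 + 48)/21) = 4.
  m_2 = 21*4 - 48 = 36, d_2 = (2325 - 36^2)/21 = 1029/21 = 49, a_2 = floor((48 + 36)/49) = 1.
  m_3 = 49*1 - 36 = 13, d_3 = (2325 - 13^2)/49 = 2156/49 = 44, a_3 = floor((48 + 13)/44) = 1.
  m_4 = 44*1 - 13 = 31, d_4 = (2325 - 31^2)/44 = 1364/44 = 31, a_4 = floor((48 + 31)/31) = 2.
  m_5 = 31*2 - 31 = 31, d_5 = (2325 - 31^2)/31 = 1364/31 = 44, a_5 = floor((48 + 31)/44) = 1.
  m_6 = 44*1 - 31 = 13, d_6 = (2325 - 13^2)/44 = 2156/44 = 49, a_6 = floor((48 + 13)/49) = 1.
  m_7 = 49*1 - 13 = 36, d_7 = (2325 - 36^2)/49 = 1029/49 = 21, a_7 = floor((48 + 36)/21) = 4.
  m_8 = 21*4 - 36 = 48, d_8 = (2325 - 48^2)/21 = 21/21 = 1, a_8 = floor((48 + 48)/1) = 96.
  m_9 = 1*96 - 48 = 48, d_9 = (2325 - 48^2)/1 = 21/1 = 21: (m_9, d_9) = (m_1, d_1) = (48, 21), so from here the quotients repeat a_1, ..., a_8; the period length is 8.
Hence the expansion of sqrt(2325) is a_0 = 48 followed by the repeating block 4, 1, 1, 2, 1, 1, 4, 96 (period 8).

[48; (4, 1, 1, 2, 1, 1, 4, 96)]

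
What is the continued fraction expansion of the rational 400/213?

Run the Euclidean algorithm on 400 and 213; the successive quotients are the partial quotients a_0, a_1, ... (each step inverts the fractional part left over by the previous one):
  400 = 1*213 + 187, so a_0 = 1.
  213 = 1*187 + 26, so a_1 = 1.
  187 = 7*26 + 5, so a_2 = 7.
  26 = 5*5 + 1, so a_3 = 5.
  5 = 5*1 + 0, so a_4 = 5.
The remainder reaches 0 after 5 divisions, so the expansion has 5 partial quotients, read off in order.

[1; 1, 7, 5, 5]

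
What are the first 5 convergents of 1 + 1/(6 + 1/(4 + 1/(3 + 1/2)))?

Using the convergent recurrence p_i = a_i*p_{i-1} + p_{i-2}, q_i = a_i*q_{i-1} + q_{i-2} with p_{-2}=0, p_{-1}=1, q_{-2}=1, q_{-1}=0:
  i=0: a_0=1, p_0 = 1*1 + 0 = 1, q_0 = 1*0 + 1 = 1.
  i=1: a_1=6, p_1 = 6*1 + 1 = 7, q_1 = 6*1 + 0 = 6.
  i=2: a_2=4, p_2 = 4*7 + 1 = 29, q_2 = 4*6 + 1 = 25.
  i=3: a_3=3, p_3 = 3*29 + 7 = 94, q_3 = 3*25 + 6 = 81.
  i=4: a_4=2, p_4 = 2*94 + 29 = 217, q_4 = 2*81 + 25 = 187.

1/1, 7/6, 29/25, 94/81, 217/187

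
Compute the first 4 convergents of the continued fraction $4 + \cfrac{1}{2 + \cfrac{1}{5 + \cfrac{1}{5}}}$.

Using the convergent recurrence p_i = a_i*p_{i-1} + p_{i-2}, q_i = a_i*q_{i-1} + q_{i-2} with p_{-2}=0, p_{-1}=1, q_{-2}=1, q_{-1}=0:
  i=0: a_0=4, p_0 = 4*1 + 0 = 4, q_0 = 4*0 + 1 = 1.
  i=1: a_1=2, p_1 = 2*4 + 1 = 9, q_1 = 2*1 + 0 = 2.
  i=2: a_2=5, p_2 = 5*9 + 4 = 49, q_2 = 5*2 + 1 = 11.
  i=3: a_3=5, p_3 = 5*49 + 9 = 254, q_3 = 5*11 + 2 = 57.

4/1, 9/2, 49/11, 254/57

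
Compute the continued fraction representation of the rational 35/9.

[3; 1, 8]

Run the Euclidean algorithm on 35 and 9; the successive quotients are the partial quotients a_0, a_1, ... (each step inverts the fractional part left over by the previous one):
  35 = 3*9 + 8, so a_0 = 3.
  9 = 1*8 + 1, so a_1 = 1.
  8 = 8*1 + 0, so a_2 = 8.
The remainder reaches 0 after 3 divisions, so the expansion has 3 partial quotients, read off in order.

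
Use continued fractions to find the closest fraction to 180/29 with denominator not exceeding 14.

Expand x = 180/29 as a continued fraction with the Euclidean algorithm:
  180 = 6*29 + 6, so a_0 = 6.
  29 = 4*6 + 5, so a_1 = 4.
  6 = 1*5 + 1, so a_2 = 1.
  5 = 5*1 + 0, so a_3 = 5.
so x = [6; 4, 1, 5].
Convergents (p_i = a_i*p_{i-1} + p_{i-2}, q_i = a_i*q_{i-1} + q_{i-2} with p_{-2}=0, p_{-1}=1, q_{-2}=1, q_{-1}=0), until the denominator exceeds 14:
  i=0: a_0=6, p_0 = 6*1 + 0 = 6, q_0 = 6*0 + 1 = 1.
  i=1: a_1=4, p_1 = 4*6 + 1 = 25, q_1 = 4*1 + 0 = 4.
  i=2: a_2=1, p_2 = 1*25 + 6 = 31, q_2 = 1*4 + 1 = 5.
  i=3: a_3=5, p_3 = 5*31 + 25 = 180, q_3 = 5*5 + 4 = 29.
q_3 = 29 > 14, so the last convergent with denominator <= 14 is p_2/q_2 = 31/5.
The closest fraction with denominator <= 14 is either p_2/q_2 or the intermediate fraction (k*p_2 + p_1)/(k*q_2 + q_1) with the largest k >= 1 whose denominator stays <= 14; these approach x as k grows, and every other convergent or intermediate fraction in range is farther away.
Largest k: floor((14 - q_1)/q_2) = floor((14 - 4)/5) = 2.
That gives (2*31 + 25)/(2*5 + 4) = 87/14.
Compare the errors: |x - 31/5| = |180*5 - 31*29|/(29*5) = 1/145, and |x - 87/14| = |180*14 - 87*29|/(29*14) = 3/406.
Cross-multiplying, 1*406 = 406 < 435 = 3*145, so 1/145 is smaller: the convergent 31/5 is closer to x than 87/14.

31/5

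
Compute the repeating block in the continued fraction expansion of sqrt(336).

Write x_i = (sqrt(336) + m_i)/d_i with (m_0, d_0) = (0, 1). a_0 = floor(sqrt(336)) = 18, since 18^2 = 324 <= 336 < 361 = 19^2.
Iterate m_{i+1} = d_i*a_i - m_i, d_{i+1} = (336 - m_{i+1}^2)/d_i, a_{i+1} = floor((a_0 + m_{i+1})/d_{i+1}):
  m_1 = 1*18 - 0 = 18, d_1 = (336 - 18^2)/1 = 12/1 = 12, a_1 = floor((18 + 18)/12) = 3.
  m_2 = 12*3 - 18 = 18, d_2 = (336 - 18^2)/12 = 12/12 = 1, a_2 = floor((18 + 18)/1) = 36.
  m_3 = 1*36 - 18 = 18, d_3 = (336 - 18^2)/1 = 12/1 = 12: (m_3, d_3) = (m_1, d_1) = (18, 12), so from here the quotients repeat a_1, a_2; the period length is 2.
Hence the expansion of sqrt(336) is a_0 = 18 followed by the repeating block 3, 36 (period 2).

[18; (3, 36)]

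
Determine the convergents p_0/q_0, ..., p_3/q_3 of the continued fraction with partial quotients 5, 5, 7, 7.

Using the convergent recurrence p_i = a_i*p_{i-1} + p_{i-2}, q_i = a_i*q_{i-1} + q_{i-2} with p_{-2}=0, p_{-1}=1, q_{-2}=1, q_{-1}=0:
  i=0: a_0=5, p_0 = 5*1 + 0 = 5, q_0 = 5*0 + 1 = 1.
  i=1: a_1=5, p_1 = 5*5 + 1 = 26, q_1 = 5*1 + 0 = 5.
  i=2: a_2=7, p_2 = 7*26 + 5 = 187, q_2 = 7*5 + 1 = 36.
  i=3: a_3=7, p_3 = 7*187 + 26 = 1335, q_3 = 7*36 + 5 = 257.

5/1, 26/5, 187/36, 1335/257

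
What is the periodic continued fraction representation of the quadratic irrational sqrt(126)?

[11; (4, 2, 4, 22)]

Write x_i = (sqrt(126) + m_i)/d_i with (m_0, d_0) = (0, 1). a_0 = floor(sqrt(126)) = 11, since 11^2 = 121 <= 126 < 144 = 12^2.
Iterate m_{i+1} = d_i*a_i - m_i, d_{i+1} = (126 - m_{i+1}^2)/d_i, a_{i+1} = floor((a_0 + m_{i+1})/d_{i+1}):
  m_1 = 1*11 - 0 = 11, d_1 = (126 - 11^2)/1 = 5/1 = 5, a_1 = floor((11 + 11)/5) = 4.
  m_2 = 5*4 - 11 = 9, d_2 = (126 - 9^2)/5 = 45/5 = 9, a_2 = floor((11 + 9)/9) = 2.
  m_3 = 9*2 - 9 = 9, d_3 = (126 - 9^2)/9 = 45/9 = 5, a_3 = floor((11 + 9)/5) = 4.
  m_4 = 5*4 - 9 = 11, d_4 = (126 - 11^2)/5 = 5/5 = 1, a_4 = floor((11 + 11)/1) = 22.
  m_5 = 1*22 - 11 = 11, d_5 = (126 - 11^2)/1 = 5/1 = 5: (m_5, d_5) = (m_1, d_1) = (11, 5), so from here the quotients repeat a_1, ..., a_4; the period length is 4.
Hence the expansion of sqrt(126) is a_0 = 11 followed by the repeating block 4, 2, 4, 22 (period 4).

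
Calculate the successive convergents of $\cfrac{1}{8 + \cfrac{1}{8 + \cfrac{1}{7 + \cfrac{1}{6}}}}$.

0/1, 1/8, 8/65, 57/463, 350/2843

Using the convergent recurrence p_i = a_i*p_{i-1} + p_{i-2}, q_i = a_i*q_{i-1} + q_{i-2} with p_{-2}=0, p_{-1}=1, q_{-2}=1, q_{-1}=0:
  i=0: a_0=0, p_0 = 0*1 + 0 = 0, q_0 = 0*0 + 1 = 1.
  i=1: a_1=8, p_1 = 8*0 + 1 = 1, q_1 = 8*1 + 0 = 8.
  i=2: a_2=8, p_2 = 8*1 + 0 = 8, q_2 = 8*8 + 1 = 65.
  i=3: a_3=7, p_3 = 7*8 + 1 = 57, q_3 = 7*65 + 8 = 463.
  i=4: a_4=6, p_4 = 6*57 + 8 = 350, q_4 = 6*463 + 65 = 2843.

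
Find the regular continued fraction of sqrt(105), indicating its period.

[10; (4, 20)]

Write x_i = (sqrt(105) + m_i)/d_i with (m_0, d_0) = (0, 1). a_0 = floor(sqrt(105)) = 10, since 10^2 = 100 <= 105 < 121 = 11^2.
Iterate m_{i+1} = d_i*a_i - m_i, d_{i+1} = (105 - m_{i+1}^2)/d_i, a_{i+1} = floor((a_0 + m_{i+1})/d_{i+1}):
  m_1 = 1*10 - 0 = 10, d_1 = (105 - 10^2)/1 = 5/1 = 5, a_1 = floor((10 + 10)/5) = 4.
  m_2 = 5*4 - 10 = 10, d_2 = (105 - 10^2)/5 = 5/5 = 1, a_2 = floor((10 + 10)/1) = 20.
  m_3 = 1*20 - 10 = 10, d_3 = (105 - 10^2)/1 = 5/1 = 5: (m_3, d_3) = (m_1, d_1) = (10, 5), so from here the quotients repeat a_1, a_2; the period length is 2.
Hence the expansion of sqrt(105) is a_0 = 10 followed by the repeating block 4, 20 (period 2).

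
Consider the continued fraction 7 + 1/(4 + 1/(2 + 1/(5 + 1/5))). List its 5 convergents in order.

Using the convergent recurrence p_i = a_i*p_{i-1} + p_{i-2}, q_i = a_i*q_{i-1} + q_{i-2} with p_{-2}=0, p_{-1}=1, q_{-2}=1, q_{-1}=0:
  i=0: a_0=7, p_0 = 7*1 + 0 = 7, q_0 = 7*0 + 1 = 1.
  i=1: a_1=4, p_1 = 4*7 + 1 = 29, q_1 = 4*1 + 0 = 4.
  i=2: a_2=2, p_2 = 2*29 + 7 = 65, q_2 = 2*4 + 1 = 9.
  i=3: a_3=5, p_3 = 5*65 + 29 = 354, q_3 = 5*9 + 4 = 49.
  i=4: a_4=5, p_4 = 5*354 + 65 = 1835, q_4 = 5*49 + 9 = 254.

7/1, 29/4, 65/9, 354/49, 1835/254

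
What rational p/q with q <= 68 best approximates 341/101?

Expand x = 341/101 as a continued fraction with the Euclidean algorithm:
  341 = 3*101 + 38, so a_0 = 3.
  101 = 2*38 + 25, so a_1 = 2.
  38 = 1*25 + 13, so a_2 = 1.
  25 = 1*13 + 12, so a_3 = 1.
  13 = 1*12 + 1, so a_4 = 1.
  12 = 12*1 + 0, so a_5 = 12.
so x = [3; 2, 1, 1, 1, 12].
Convergents (p_i = a_i*p_{i-1} + p_{i-2}, q_i = a_i*q_{i-1} + q_{i-2} with p_{-2}=0, p_{-1}=1, q_{-2}=1, q_{-1}=0), until the denominator exceeds 68:
  i=0: a_0=3, p_0 = 3*1 + 0 = 3, q_0 = 3*0 + 1 = 1.
  i=1: a_1=2, p_1 = 2*3 + 1 = 7, q_1 = 2*1 + 0 = 2.
  i=2: a_2=1, p_2 = 1*7 + 3 = 10, q_2 = 1*2 + 1 = 3.
  i=3: a_3=1, p_3 = 1*10 + 7 = 17, q_3 = 1*3 + 2 = 5.
  i=4: a_4=1, p_4 = 1*17 + 10 = 27, q_4 = 1*5 + 3 = 8.
  i=5: a_5=12, p_5 = 12*27 + 17 = 341, q_5 = 12*8 + 5 = 101.
q_5 = 101 > 68, so the last convergent with denominator <= 68 is p_4/q_4 = 27/8.
The closest fraction with denominator <= 68 is either p_4/q_4 or the intermediate fraction (k*p_4 + p_3)/(k*q_4 + q_3) with the largest k >= 1 whose denominator stays <= 68; these approach x as k grows, and every other convergent or intermediate fraction in range is farther away.
Largest k: floor((68 - q_3)/q_4) = floor((68 - 5)/8) = 7.
That gives (7*27 + 17)/(7*8 + 5) = 206/61.
Compare the errors: |x - 27/8| = |341*8 - 27*101|/(101*8) = 1/808, and |x - 206/61| = |341*61 - 206*101|/(101*61) = 5/6161.
Cross-multiplying, 5*808 = 4040 < 6161 = 1*6161, so 5/6161 is smaller: the intermediate fraction 206/61 is closer to x than 27/8.

206/61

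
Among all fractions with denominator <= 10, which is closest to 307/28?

11/1

Expand x = 307/28 as a continued fraction with the Euclidean algorithm:
  307 = 10*28 + 27, so a_0 = 10.
  28 = 1*27 + 1, so a_1 = 1.
  27 = 27*1 + 0, so a_2 = 27.
so x = [10; 1, 27].
Convergents (p_i = a_i*p_{i-1} + p_{i-2}, q_i = a_i*q_{i-1} + q_{i-2} with p_{-2}=0, p_{-1}=1, q_{-2}=1, q_{-1}=0), until the denominator exceeds 10:
  i=0: a_0=10, p_0 = 10*1 + 0 = 10, q_0 = 10*0 + 1 = 1.
  i=1: a_1=1, p_1 = 1*10 + 1 = 11, q_1 = 1*1 + 0 = 1.
  i=2: a_2=27, p_2 = 27*11 + 10 = 307, q_2 = 27*1 + 1 = 28.
q_2 = 28 > 10, so the last convergent with denominator <= 10 is p_1/q_1 = 11/1.
The closest fraction with denominator <= 10 is either p_1/q_1 or the intermediate fraction (k*p_1 + p_0)/(k*q_1 + q_0) with the largest k >= 1 whose denominator stays <= 10; these approach x as k grows, and every other convergent or intermediate fraction in range is farther away.
Largest k: floor((10 - q_0)/q_1) = floor((10 - 1)/1) = 9.
That gives (9*11 + 10)/(9*1 + 1) = 109/10.
Compare the errors: |x - 11/1| = |307*1 - 11*28|/(28*1) = 1/28, and |x - 109/10| = |307*10 - 109*28|/(28*10) = 18/280.
Cross-multiplying, 1*280 = 280 < 504 = 18*28, so 1/28 is smaller: the convergent 11/1 is closer to x than 109/10.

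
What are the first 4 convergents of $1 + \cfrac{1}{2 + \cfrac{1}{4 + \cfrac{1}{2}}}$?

Using the convergent recurrence p_i = a_i*p_{i-1} + p_{i-2}, q_i = a_i*q_{i-1} + q_{i-2} with p_{-2}=0, p_{-1}=1, q_{-2}=1, q_{-1}=0:
  i=0: a_0=1, p_0 = 1*1 + 0 = 1, q_0 = 1*0 + 1 = 1.
  i=1: a_1=2, p_1 = 2*1 + 1 = 3, q_1 = 2*1 + 0 = 2.
  i=2: a_2=4, p_2 = 4*3 + 1 = 13, q_2 = 4*2 + 1 = 9.
  i=3: a_3=2, p_3 = 2*13 + 3 = 29, q_3 = 2*9 + 2 = 20.

1/1, 3/2, 13/9, 29/20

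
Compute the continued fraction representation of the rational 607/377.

[1; 1, 1, 1, 1, 3, 2, 1, 2, 2]

Run the Euclidean algorithm on 607 and 377; the successive quotients are the partial quotients a_0, a_1, ... (each step inverts the fractional part left over by the previous one):
  607 = 1*377 + 230, so a_0 = 1.
  377 = 1*230 + 147, so a_1 = 1.
  230 = 1*147 + 83, so a_2 = 1.
  147 = 1*83 + 64, so a_3 = 1.
  83 = 1*64 + 19, so a_4 = 1.
  64 = 3*19 + 7, so a_5 = 3.
  19 = 2*7 + 5, so a_6 = 2.
  7 = 1*5 + 2, so a_7 = 1.
  5 = 2*2 + 1, so a_8 = 2.
  2 = 2*1 + 0, so a_9 = 2.
The remainder reaches 0 after 10 divisions, so the expansion has 10 partial quotients, read off in order.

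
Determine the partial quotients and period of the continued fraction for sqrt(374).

Write x_i = (sqrt(374) + m_i)/d_i with (m_0, d_0) = (0, 1). a_0 = floor(sqrt(374)) = 19, since 19^2 = 361 <= 374 < 400 = 20^2.
Iterate m_{i+1} = d_i*a_i - m_i, d_{i+1} = (374 - m_{i+1}^2)/d_i, a_{i+1} = floor((a_0 + m_{i+1})/d_{i+1}):
  m_1 = 1*19 - 0 = 19, d_1 = (374 - 19^2)/1 = 13/1 = 13, a_1 = floor((19 + 19)/13) = 2.
  m_2 = 13*2 - 19 = 7, d_2 = (374 - 7^2)/13 = 325/13 = 25, a_2 = floor((19 + 7)/25) = 1.
  m_3 = 25*1 - 7 = 18, d_3 = (374 - 18^2)/25 = 50/25 = 2, a_3 = floor((19 + 18)/2) = 18.
  m_4 = 2*18 - 18 = 18, d_4 = (374 - 18^2)/2 = 50/2 = 25, a_4 = floor((19 + 18)/25) = 1.
  m_5 = 25*1 - 18 = 7, d_5 = (374 - 7^2)/25 = 325/25 = 13, a_5 = floor((19 + 7)/13) = 2.
  m_6 = 13*2 - 7 = 19, d_6 = (374 - 19^2)/13 = 13/13 = 1, a_6 = floor((19 + 19)/1) = 38.
  m_7 = 1*38 - 19 = 19, d_7 = (374 - 19^2)/1 = 13/1 = 13: (m_7, d_7) = (m_1, d_1) = (19, 13), so from here the quotients repeat a_1, ..., a_6; the period length is 6.
Hence the expansion of sqrt(374) is a_0 = 19 followed by the repeating block 2, 1, 18, 1, 2, 38 (period 6).

[19; (2, 1, 18, 1, 2, 38)]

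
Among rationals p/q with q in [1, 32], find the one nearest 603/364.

53/32

Expand x = 603/364 as a continued fraction with the Euclidean algorithm:
  603 = 1*364 + 239, so a_0 = 1.
  364 = 1*239 + 125, so a_1 = 1.
  239 = 1*125 + 114, so a_2 = 1.
  125 = 1*114 + 11, so a_3 = 1.
  114 = 10*11 + 4, so a_4 = 10.
  11 = 2*4 + 3, so a_5 = 2.
  4 = 1*3 + 1, so a_6 = 1.
  3 = 3*1 + 0, so a_7 = 3.
so x = [1; 1, 1, 1, 10, 2, 1, 3].
Convergents (p_i = a_i*p_{i-1} + p_{i-2}, q_i = a_i*q_{i-1} + q_{i-2} with p_{-2}=0, p_{-1}=1, q_{-2}=1, q_{-1}=0), until the denominator exceeds 32:
  i=0: a_0=1, p_0 = 1*1 + 0 = 1, q_0 = 1*0 + 1 = 1.
  i=1: a_1=1, p_1 = 1*1 + 1 = 2, q_1 = 1*1 + 0 = 1.
  i=2: a_2=1, p_2 = 1*2 + 1 = 3, q_2 = 1*1 + 1 = 2.
  i=3: a_3=1, p_3 = 1*3 + 2 = 5, q_3 = 1*2 + 1 = 3.
  i=4: a_4=10, p_4 = 10*5 + 3 = 53, q_4 = 10*3 + 2 = 32.
  i=5: a_5=2, p_5 = 2*53 + 5 = 111, q_5 = 2*32 + 3 = 67.
q_5 = 67 > 32, so the last convergent with denominator <= 32 is p_4/q_4 = 53/32.
The closest fraction with denominator <= 32 is either p_4/q_4 or the intermediate fraction (k*p_4 + p_3)/(k*q_4 + q_3) with the largest k >= 1 whose denominator stays <= 32; these approach x as k grows, and every other convergent or intermediate fraction in range is farther away.
Largest k: floor((32 - q_3)/q_4) = floor((32 - 3)/32) = 0.
Since k = 0, no intermediate fraction beyond p_4/q_4 has denominator <= 32, so the convergent 53/32 is the closest (its error is |603*32 - 53*364|/(364*32) = 4/11648).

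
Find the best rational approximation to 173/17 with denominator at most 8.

Expand x = 173/17 as a continued fraction with the Euclidean algorithm:
  173 = 10*17 + 3, so a_0 = 10.
  17 = 5*3 + 2, so a_1 = 5.
  3 = 1*2 + 1, so a_2 = 1.
  2 = 2*1 + 0, so a_3 = 2.
so x = [10; 5, 1, 2].
Convergents (p_i = a_i*p_{i-1} + p_{i-2}, q_i = a_i*q_{i-1} + q_{i-2} with p_{-2}=0, p_{-1}=1, q_{-2}=1, q_{-1}=0), until the denominator exceeds 8:
  i=0: a_0=10, p_0 = 10*1 + 0 = 10, q_0 = 10*0 + 1 = 1.
  i=1: a_1=5, p_1 = 5*10 + 1 = 51, q_1 = 5*1 + 0 = 5.
  i=2: a_2=1, p_2 = 1*51 + 10 = 61, q_2 = 1*5 + 1 = 6.
  i=3: a_3=2, p_3 = 2*61 + 51 = 173, q_3 = 2*6 + 5 = 17.
q_3 = 17 > 8, so the last convergent with denominator <= 8 is p_2/q_2 = 61/6.
The closest fraction with denominator <= 8 is either p_2/q_2 or the intermediate fraction (k*p_2 + p_1)/(k*q_2 + q_1) with the largest k >= 1 whose denominator stays <= 8; these approach x as k grows, and every other convergent or intermediate fraction in range is farther away.
Largest k: floor((8 - q_1)/q_2) = floor((8 - 5)/6) = 0.
Since k = 0, no intermediate fraction beyond p_2/q_2 has denominator <= 8, so the convergent 61/6 is the closest (its error is |173*6 - 61*17|/(17*6) = 1/102).

61/6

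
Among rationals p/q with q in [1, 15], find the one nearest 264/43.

43/7

Expand x = 264/43 as a continued fraction with the Euclidean algorithm:
  264 = 6*43 + 6, so a_0 = 6.
  43 = 7*6 + 1, so a_1 = 7.
  6 = 6*1 + 0, so a_2 = 6.
so x = [6; 7, 6].
Convergents (p_i = a_i*p_{i-1} + p_{i-2}, q_i = a_i*q_{i-1} + q_{i-2} with p_{-2}=0, p_{-1}=1, q_{-2}=1, q_{-1}=0), until the denominator exceeds 15:
  i=0: a_0=6, p_0 = 6*1 + 0 = 6, q_0 = 6*0 + 1 = 1.
  i=1: a_1=7, p_1 = 7*6 + 1 = 43, q_1 = 7*1 + 0 = 7.
  i=2: a_2=6, p_2 = 6*43 + 6 = 264, q_2 = 6*7 + 1 = 43.
q_2 = 43 > 15, so the last convergent with denominator <= 15 is p_1/q_1 = 43/7.
The closest fraction with denominator <= 15 is either p_1/q_1 or the intermediate fraction (k*p_1 + p_0)/(k*q_1 + q_0) with the largest k >= 1 whose denominator stays <= 15; these approach x as k grows, and every other convergent or intermediate fraction in range is farther away.
Largest k: floor((15 - q_0)/q_1) = floor((15 - 1)/7) = 2.
That gives (2*43 + 6)/(2*7 + 1) = 92/15.
Compare the errors: |x - 43/7| = |264*7 - 43*43|/(43*7) = 1/301, and |x - 92/15| = |264*15 - 92*43|/(43*15) = 4/645.
Cross-multiplying, 1*645 = 645 < 1204 = 4*301, so 1/301 is smaller: the convergent 43/7 is closer to x than 92/15.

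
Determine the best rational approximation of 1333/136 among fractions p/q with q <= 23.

Expand x = 1333/136 as a continued fraction with the Euclidean algorithm:
  1333 = 9*136 + 109, so a_0 = 9.
  136 = 1*109 + 27, so a_1 = 1.
  109 = 4*27 + 1, so a_2 = 4.
  27 = 27*1 + 0, so a_3 = 27.
so x = [9; 1, 4, 27].
Convergents (p_i = a_i*p_{i-1} + p_{i-2}, q_i = a_i*q_{i-1} + q_{i-2} with p_{-2}=0, p_{-1}=1, q_{-2}=1, q_{-1}=0), until the denominator exceeds 23:
  i=0: a_0=9, p_0 = 9*1 + 0 = 9, q_0 = 9*0 + 1 = 1.
  i=1: a_1=1, p_1 = 1*9 + 1 = 10, q_1 = 1*1 + 0 = 1.
  i=2: a_2=4, p_2 = 4*10 + 9 = 49, q_2 = 4*1 + 1 = 5.
  i=3: a_3=27, p_3 = 27*49 + 10 = 1333, q_3 = 27*5 + 1 = 136.
q_3 = 136 > 23, so the last convergent with denominator <= 23 is p_2/q_2 = 49/5.
The closest fraction with denominator <= 23 is either p_2/q_2 or the intermediate fraction (k*p_2 + p_1)/(k*q_2 + q_1) with the largest k >= 1 whose denominator stays <= 23; these approach x as k grows, and every other convergent or intermediate fraction in range is farther away.
Largest k: floor((23 - q_1)/q_2) = floor((23 - 1)/5) = 4.
That gives (4*49 + 10)/(4*5 + 1) = 206/21.
Compare the errors: |x - 49/5| = |1333*5 - 49*136|/(136*5) = 1/680, and |x - 206/21| = |1333*21 - 206*136|/(136*21) = 23/2856.
Cross-multiplying, 1*2856 = 2856 < 15640 = 23*680, so 1/680 is smaller: the convergent 49/5 is closer to x than 206/21.

49/5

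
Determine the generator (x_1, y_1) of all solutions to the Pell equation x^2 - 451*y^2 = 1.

(x, y) = (46471490, 2188257)

First expand sqrt(451) as a continued fraction. With x_i = (sqrt(451) + m_i)/d_i and (m_0, d_0) = (0, 1): a_0 = floor(sqrt(451)) = 21, since 21^2 = 441 <= 451 < 484 = 22^2.
Iterate m_{i+1} = d_i*a_i - m_i, d_{i+1} = (451 - m_{i+1}^2)/d_i, a_{i+1} = floor((a_0 + m_{i+1})/d_{i+1}):
  m_1 = 1*21 - 0 = 21, d_1 = (451 - 21^2)/1 = 10/1 = 10, a_1 = floor((21 + 21)/10) = 4.
  m_2 = 10*4 - 21 = 19, d_2 = (451 - 19^2)/10 = 90/10 = 9, a_2 = floor((21 + 19)/9) = 4.
  m_3 = 9*4 - 19 = 17, d_3 = (451 - 17^2)/9 = 162/9 = 18, a_3 = floor((21 + 17)/18) = 2.
  m_4 = 18*2 - 17 = 19, d_4 = (451 - 19^2)/18 = 90/18 = 5, a_4 = floor((21 + 19)/5) = 8.
  m_5 = 5*8 - 19 = 21, d_5 = (451 - 21^2)/5 = 10/5 = 2, a_5 = floor((21 + 21)/2) = 21.
  m_6 = 2*21 - 21 = 21, d_6 = (451 - 21^2)/2 = 10/2 = 5, a_6 = floor((21 + 21)/5) = 8.
  m_7 = 5*8 - 21 = 19, d_7 = (451 - 19^2)/5 = 90/5 = 18, a_7 = floor((21 + 19)/18) = 2.
  m_8 = 18*2 - 19 = 17, d_8 = (451 - 17^2)/18 = 162/18 = 9, a_8 = floor((21 + 17)/9) = 4.
  m_9 = 9*4 - 17 = 19, d_9 = (451 - 19^2)/9 = 90/9 = 10, a_9 = floor((21 + 19)/10) = 4.
  m_10 = 10*4 - 19 = 21, d_10 = (451 - 21^2)/10 = 10/10 = 1, a_10 = floor((21 + 21)/1) = 42.
  m_11 = 1*42 - 21 = 21, d_11 = (451 - 21^2)/1 = 10/1 = 10: (m_11, d_11) = (m_1, d_1) = (21, 10), so from here the quotients repeat a_1, ..., a_10; the period length is 10.
So sqrt(451) = [21; (4, 4, 2, 8, 21, 8, 2, 4, 4, 42)] with period length k = 10.
k is even, so the fundamental solution of x^2 - 451y^2 = 1 is (p_{k-1}, q_{k-1}) = (p_9, q_9); compute convergents through index 9.
Convergents (p_i = a_i*p_{i-1} + p_{i-2}, q_i = a_i*q_{i-1} + q_{i-2} with p_{-2}=0, p_{-1}=1, q_{-2}=1, q_{-1}=0):
  i=0: a_0=21, p_0 = 21*1 + 0 = 21, q_0 = 21*0 + 1 = 1.
  i=1: a_1=4, p_1 = 4*21 + 1 = 85, q_1 = 4*1 + 0 = 4.
  i=2: a_2=4, p_2 = 4*85 + 21 = 361, q_2 = 4*4 + 1 = 17.
  i=3: a_3=2, p_3 = 2*361 + 85 = 807, q_3 = 2*17 + 4 = 38.
  i=4: a_4=8, p_4 = 8*807 + 361 = 6817, q_4 = 8*38 + 17 = 321.
  i=5: a_5=21, p_5 = 21*6817 + 807 = 143964, q_5 = 21*321 + 38 = 6779.
  i=6: a_6=8, p_6 = 8*143964 + 6817 = 1158529, q_6 = 8*6779 + 321 = 54553.
  i=7: a_7=2, p_7 = 2*1158529 + 143964 = 2461022, q_7 = 2*54553 + 6779 = 115885.
  i=8: a_8=4, p_8 = 4*2461022 + 1158529 = 11002617, q_8 = 4*115885 + 54553 = 518093.
  i=9: a_9=4, p_9 = 4*11002617 + 2461022 = 46471490, q_9 = 4*518093 + 115885 = 2188257.
Check: 46471490^2 - 451*2188257^2 = 2159599382820100 - 2159599382820099 = 1, so (x, y) = (46471490, 2188257) solves the equation, and by the theorem it is the least positive solution.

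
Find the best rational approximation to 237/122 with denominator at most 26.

Expand x = 237/122 as a continued fraction with the Euclidean algorithm:
  237 = 1*122 + 115, so a_0 = 1.
  122 = 1*115 + 7, so a_1 = 1.
  115 = 16*7 + 3, so a_2 = 16.
  7 = 2*3 + 1, so a_3 = 2.
  3 = 3*1 + 0, so a_4 = 3.
so x = [1; 1, 16, 2, 3].
Convergents (p_i = a_i*p_{i-1} + p_{i-2}, q_i = a_i*q_{i-1} + q_{i-2} with p_{-2}=0, p_{-1}=1, q_{-2}=1, q_{-1}=0), until the denominator exceeds 26:
  i=0: a_0=1, p_0 = 1*1 + 0 = 1, q_0 = 1*0 + 1 = 1.
  i=1: a_1=1, p_1 = 1*1 + 1 = 2, q_1 = 1*1 + 0 = 1.
  i=2: a_2=16, p_2 = 16*2 + 1 = 33, q_2 = 16*1 + 1 = 17.
  i=3: a_3=2, p_3 = 2*33 + 2 = 68, q_3 = 2*17 + 1 = 35.
q_3 = 35 > 26, so the last convergent with denominator <= 26 is p_2/q_2 = 33/17.
The closest fraction with denominator <= 26 is either p_2/q_2 or the intermediate fraction (k*p_2 + p_1)/(k*q_2 + q_1) with the largest k >= 1 whose denominator stays <= 26; these approach x as k grows, and every other convergent or intermediate fraction in range is farther away.
Largest k: floor((26 - q_1)/q_2) = floor((26 - 1)/17) = 1.
That gives (1*33 + 2)/(1*17 + 1) = 35/18.
Compare the errors: |x - 33/17| = |237*17 - 33*122|/(122*17) = 3/2074, and |x - 35/18| = |237*18 - 35*122|/(122*18) = 4/2196.
Cross-multiplying, 3*2196 = 6588 < 8296 = 4*2074, so 3/2074 is smaller: the convergent 33/17 is closer to x than 35/18.

33/17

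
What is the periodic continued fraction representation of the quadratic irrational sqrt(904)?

[30; (15, 60)]

Write x_i = (sqrt(904) + m_i)/d_i with (m_0, d_0) = (0, 1). a_0 = floor(sqrt(904)) = 30, since 30^2 = 900 <= 904 < 961 = 31^2.
Iterate m_{i+1} = d_i*a_i - m_i, d_{i+1} = (904 - m_{i+1}^2)/d_i, a_{i+1} = floor((a_0 + m_{i+1})/d_{i+1}):
  m_1 = 1*30 - 0 = 30, d_1 = (904 - 30^2)/1 = 4/1 = 4, a_1 = floor((30 + 30)/4) = 15.
  m_2 = 4*15 - 30 = 30, d_2 = (904 - 30^2)/4 = 4/4 = 1, a_2 = floor((30 + 30)/1) = 60.
  m_3 = 1*60 - 30 = 30, d_3 = (904 - 30^2)/1 = 4/1 = 4: (m_3, d_3) = (m_1, d_1) = (30, 4), so from here the quotients repeat a_1, a_2; the period length is 2.
Hence the expansion of sqrt(904) is a_0 = 30 followed by the repeating block 15, 60 (period 2).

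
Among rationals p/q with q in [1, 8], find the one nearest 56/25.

Expand x = 56/25 as a continued fraction with the Euclidean algorithm:
  56 = 2*25 + 6, so a_0 = 2.
  25 = 4*6 + 1, so a_1 = 4.
  6 = 6*1 + 0, so a_2 = 6.
so x = [2; 4, 6].
Convergents (p_i = a_i*p_{i-1} + p_{i-2}, q_i = a_i*q_{i-1} + q_{i-2} with p_{-2}=0, p_{-1}=1, q_{-2}=1, q_{-1}=0), until the denominator exceeds 8:
  i=0: a_0=2, p_0 = 2*1 + 0 = 2, q_0 = 2*0 + 1 = 1.
  i=1: a_1=4, p_1 = 4*2 + 1 = 9, q_1 = 4*1 + 0 = 4.
  i=2: a_2=6, p_2 = 6*9 + 2 = 56, q_2 = 6*4 + 1 = 25.
q_2 = 25 > 8, so the last convergent with denominator <= 8 is p_1/q_1 = 9/4.
The closest fraction with denominator <= 8 is either p_1/q_1 or the intermediate fraction (k*p_1 + p_0)/(k*q_1 + q_0) with the largest k >= 1 whose denominator stays <= 8; these approach x as k grows, and every other convergent or intermediate fraction in range is farther away.
Largest k: floor((8 - q_0)/q_1) = floor((8 - 1)/4) = 1.
That gives (1*9 + 2)/(1*4 + 1) = 11/5.
Compare the errors: |x - 9/4| = |56*4 - 9*25|/(25*4) = 1/100, and |x - 11/5| = |56*5 - 11*25|/(25*5) = 5/125.
Cross-multiplying, 1*125 = 125 < 500 = 5*100, so 1/100 is smaller: the convergent 9/4 is closer to x than 11/5.

9/4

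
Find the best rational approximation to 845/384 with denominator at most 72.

11/5

Expand x = 845/384 as a continued fraction with the Euclidean algorithm:
  845 = 2*384 + 77, so a_0 = 2.
  384 = 4*77 + 76, so a_1 = 4.
  77 = 1*76 + 1, so a_2 = 1.
  76 = 76*1 + 0, so a_3 = 76.
so x = [2; 4, 1, 76].
Convergents (p_i = a_i*p_{i-1} + p_{i-2}, q_i = a_i*q_{i-1} + q_{i-2} with p_{-2}=0, p_{-1}=1, q_{-2}=1, q_{-1}=0), until the denominator exceeds 72:
  i=0: a_0=2, p_0 = 2*1 + 0 = 2, q_0 = 2*0 + 1 = 1.
  i=1: a_1=4, p_1 = 4*2 + 1 = 9, q_1 = 4*1 + 0 = 4.
  i=2: a_2=1, p_2 = 1*9 + 2 = 11, q_2 = 1*4 + 1 = 5.
  i=3: a_3=76, p_3 = 76*11 + 9 = 845, q_3 = 76*5 + 4 = 384.
q_3 = 384 > 72, so the last convergent with denominator <= 72 is p_2/q_2 = 11/5.
The closest fraction with denominator <= 72 is either p_2/q_2 or the intermediate fraction (k*p_2 + p_1)/(k*q_2 + q_1) with the largest k >= 1 whose denominator stays <= 72; these approach x as k grows, and every other convergent or intermediate fraction in range is farther away.
Largest k: floor((72 - q_1)/q_2) = floor((72 - 4)/5) = 13.
That gives (13*11 + 9)/(13*5 + 4) = 152/69.
Compare the errors: |x - 11/5| = |845*5 - 11*384|/(384*5) = 1/1920, and |x - 152/69| = |845*69 - 152*384|/(384*69) = 63/26496.
Cross-multiplying, 1*26496 = 26496 < 120960 = 63*1920, so 1/1920 is smaller: the convergent 11/5 is closer to x than 152/69.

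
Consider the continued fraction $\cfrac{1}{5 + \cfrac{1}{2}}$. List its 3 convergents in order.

0/1, 1/5, 2/11

Using the convergent recurrence p_i = a_i*p_{i-1} + p_{i-2}, q_i = a_i*q_{i-1} + q_{i-2} with p_{-2}=0, p_{-1}=1, q_{-2}=1, q_{-1}=0:
  i=0: a_0=0, p_0 = 0*1 + 0 = 0, q_0 = 0*0 + 1 = 1.
  i=1: a_1=5, p_1 = 5*0 + 1 = 1, q_1 = 5*1 + 0 = 5.
  i=2: a_2=2, p_2 = 2*1 + 0 = 2, q_2 = 2*5 + 1 = 11.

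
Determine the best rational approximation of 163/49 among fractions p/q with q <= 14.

Expand x = 163/49 as a continued fraction with the Euclidean algorithm:
  163 = 3*49 + 16, so a_0 = 3.
  49 = 3*16 + 1, so a_1 = 3.
  16 = 16*1 + 0, so a_2 = 16.
so x = [3; 3, 16].
Convergents (p_i = a_i*p_{i-1} + p_{i-2}, q_i = a_i*q_{i-1} + q_{i-2} with p_{-2}=0, p_{-1}=1, q_{-2}=1, q_{-1}=0), until the denominator exceeds 14:
  i=0: a_0=3, p_0 = 3*1 + 0 = 3, q_0 = 3*0 + 1 = 1.
  i=1: a_1=3, p_1 = 3*3 + 1 = 10, q_1 = 3*1 + 0 = 3.
  i=2: a_2=16, p_2 = 16*10 + 3 = 163, q_2 = 16*3 + 1 = 49.
q_2 = 49 > 14, so the last convergent with denominator <= 14 is p_1/q_1 = 10/3.
The closest fraction with denominator <= 14 is either p_1/q_1 or the intermediate fraction (k*p_1 + p_0)/(k*q_1 + q_0) with the largest k >= 1 whose denominator stays <= 14; these approach x as k grows, and every other convergent or intermediate fraction in range is farther away.
Largest k: floor((14 - q_0)/q_1) = floor((14 - 1)/3) = 4.
That gives (4*10 + 3)/(4*3 + 1) = 43/13.
Compare the errors: |x - 10/3| = |163*3 - 10*49|/(49*3) = 1/147, and |x - 43/13| = |163*13 - 43*49|/(49*13) = 12/637.
Cross-multiplying, 1*637 = 637 < 1764 = 12*147, so 1/147 is smaller: the convergent 10/3 is closer to x than 43/13.

10/3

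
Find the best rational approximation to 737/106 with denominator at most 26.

Expand x = 737/106 as a continued fraction with the Euclidean algorithm:
  737 = 6*106 + 101, so a_0 = 6.
  106 = 1*101 + 5, so a_1 = 1.
  101 = 20*5 + 1, so a_2 = 20.
  5 = 5*1 + 0, so a_3 = 5.
so x = [6; 1, 20, 5].
Convergents (p_i = a_i*p_{i-1} + p_{i-2}, q_i = a_i*q_{i-1} + q_{i-2} with p_{-2}=0, p_{-1}=1, q_{-2}=1, q_{-1}=0), until the denominator exceeds 26:
  i=0: a_0=6, p_0 = 6*1 + 0 = 6, q_0 = 6*0 + 1 = 1.
  i=1: a_1=1, p_1 = 1*6 + 1 = 7, q_1 = 1*1 + 0 = 1.
  i=2: a_2=20, p_2 = 20*7 + 6 = 146, q_2 = 20*1 + 1 = 21.
  i=3: a_3=5, p_3 = 5*146 + 7 = 737, q_3 = 5*21 + 1 = 106.
q_3 = 106 > 26, so the last convergent with denominator <= 26 is p_2/q_2 = 146/21.
The closest fraction with denominator <= 26 is either p_2/q_2 or the intermediate fraction (k*p_2 + p_1)/(k*q_2 + q_1) with the largest k >= 1 whose denominator stays <= 26; these approach x as k grows, and every other convergent or intermediate fraction in range is farther away.
Largest k: floor((26 - q_1)/q_2) = floor((26 - 1)/21) = 1.
That gives (1*146 + 7)/(1*21 + 1) = 153/22.
Compare the errors: |x - 146/21| = |737*21 - 146*106|/(106*21) = 1/2226, and |x - 153/22| = |737*22 - 153*106|/(106*22) = 4/2332.
Cross-multiplying, 1*2332 = 2332 < 8904 = 4*2226, so 1/2226 is smaller: the convergent 146/21 is closer to x than 153/22.

146/21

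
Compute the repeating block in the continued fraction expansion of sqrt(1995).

[44; (1, 1, 1, 88)]

Write x_i = (sqrt(1995) + m_i)/d_i with (m_0, d_0) = (0, 1). a_0 = floor(sqrt(1995)) = 44, since 44^2 = 1936 <= 1995 < 2025 = 45^2.
Iterate m_{i+1} = d_i*a_i - m_i, d_{i+1} = (1995 - m_{i+1}^2)/d_i, a_{i+1} = floor((a_0 + m_{i+1})/d_{i+1}):
  m_1 = 1*44 - 0 = 44, d_1 = (1995 - 44^2)/1 = 59/1 = 59, a_1 = floor((44 + 44)/59) = 1.
  m_2 = 59*1 - 44 = 15, d_2 = (1995 - 15^2)/59 = 1770/59 = 30, a_2 = floor((44 + 15)/30) = 1.
  m_3 = 30*1 - 15 = 15, d_3 = (1995 - 15^2)/30 = 1770/30 = 59, a_3 = floor((44 + 15)/59) = 1.
  m_4 = 59*1 - 15 = 44, d_4 = (1995 - 44^2)/59 = 59/59 = 1, a_4 = floor((44 + 44)/1) = 88.
  m_5 = 1*88 - 44 = 44, d_5 = (1995 - 44^2)/1 = 59/1 = 59: (m_5, d_5) = (m_1, d_1) = (44, 59), so from here the quotients repeat a_1, ..., a_4; the period length is 4.
Hence the expansion of sqrt(1995) is a_0 = 44 followed by the repeating block 1, 1, 1, 88 (period 4).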